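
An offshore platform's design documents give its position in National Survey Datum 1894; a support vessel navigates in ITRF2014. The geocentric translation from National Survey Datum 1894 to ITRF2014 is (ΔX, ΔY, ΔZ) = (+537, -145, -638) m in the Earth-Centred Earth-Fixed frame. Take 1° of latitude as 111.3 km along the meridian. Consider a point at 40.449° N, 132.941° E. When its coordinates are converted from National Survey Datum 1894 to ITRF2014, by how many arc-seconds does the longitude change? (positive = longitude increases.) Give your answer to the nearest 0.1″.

sin φ = 0.648771, cos φ = 0.760984, sin λ = 0.732056, cos λ = -0.681245.
East component: ΔE = −sin λ·ΔX + cos λ·ΔY = −(0.732056)(537) + (-0.681245)(-145) = -294.33 m.
1° of latitude spans 111300 m; at latitude φ, 1° of longitude spans that × cos φ = 84697.5 m, so Δλ = -294.33 / 84697.5 × 3600 = -12.510″.

Δλ = -12.5″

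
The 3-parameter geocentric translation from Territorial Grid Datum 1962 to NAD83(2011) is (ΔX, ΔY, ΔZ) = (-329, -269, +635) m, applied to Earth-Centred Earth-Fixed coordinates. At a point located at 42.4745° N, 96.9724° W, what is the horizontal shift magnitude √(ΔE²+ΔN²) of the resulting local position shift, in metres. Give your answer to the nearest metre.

The local east axis at (φ, λ) is (−sin λ, cos λ, 0), so ΔE = −sin(-96.9724°)·(-329) + cos(-96.9724°)·(-269) = -293.91 m.
The local north axis is (−sin φ cos λ, −sin φ sin λ, cos φ), giving ΔN = -26.968 − 180.302 + 468.362 = 261.09 m.
Horizontal magnitude = √(ΔE² + ΔN²) = √((-293.91)² + 261.09²) = 393.13 m.

393 m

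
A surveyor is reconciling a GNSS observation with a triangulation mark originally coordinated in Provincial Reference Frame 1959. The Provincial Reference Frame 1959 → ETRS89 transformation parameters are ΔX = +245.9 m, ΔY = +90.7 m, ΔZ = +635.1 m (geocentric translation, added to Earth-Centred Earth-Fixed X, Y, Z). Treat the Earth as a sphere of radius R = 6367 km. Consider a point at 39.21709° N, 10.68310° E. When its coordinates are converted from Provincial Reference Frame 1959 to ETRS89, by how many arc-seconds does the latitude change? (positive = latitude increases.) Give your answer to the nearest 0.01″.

sin φ = 0.632260, cos φ = 0.774756, sin λ = 0.185377, cos λ = 0.982668.
North component: ΔN = −sin φ cos λ·ΔX − sin φ sin λ·ΔY + cos φ·ΔZ = −(0.632260)(0.982668)(245.9) − (0.632260)(0.185377)(90.7) + (0.774756)(635.1) = 328.64 m.
1° of latitude spans πR/180 = 111125 m, so Δφ = 328.64 / 111125 × 3600 = 10.647″.

Δφ = 10.65″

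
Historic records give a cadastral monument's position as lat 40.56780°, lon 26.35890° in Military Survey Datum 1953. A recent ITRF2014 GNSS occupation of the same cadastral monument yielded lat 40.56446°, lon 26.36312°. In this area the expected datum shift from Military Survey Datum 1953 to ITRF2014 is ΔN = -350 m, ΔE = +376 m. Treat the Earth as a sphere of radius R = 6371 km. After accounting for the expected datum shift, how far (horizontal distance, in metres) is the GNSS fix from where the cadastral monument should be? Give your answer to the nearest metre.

Observed coordinate differences: Δφ = -0.00334°, Δλ = +0.00422°.
Converting to metres (1° lat = 111195 m, cos φ = 0.759637): observed ΔN = -371.4 m, observed ΔE = 356.5 m.
Subtracting the expected shift leaves a residual of -371.4 − (-350) = -21.4 m north and 356.5 − (376) = -19.5 m east.
Residual distance = √((-21.4)² + (-19.5)²) = 29.0 m.

29 m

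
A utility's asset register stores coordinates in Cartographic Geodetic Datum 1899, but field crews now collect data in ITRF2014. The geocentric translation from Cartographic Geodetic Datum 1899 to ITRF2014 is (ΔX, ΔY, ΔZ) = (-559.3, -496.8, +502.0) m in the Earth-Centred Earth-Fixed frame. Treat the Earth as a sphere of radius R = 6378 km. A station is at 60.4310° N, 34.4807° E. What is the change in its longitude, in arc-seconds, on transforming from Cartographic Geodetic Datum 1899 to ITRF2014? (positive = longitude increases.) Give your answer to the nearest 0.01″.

sin φ = 0.869762, cos φ = 0.493471, sin λ = 0.566129, cos λ = 0.824317.
East component: ΔE = −sin λ·ΔX + cos λ·ΔY = −(0.566129)(-559.3) + (0.824317)(-496.8) = -92.88 m.
1° of latitude spans πR/180 = 111317 m; at latitude φ, 1° of longitude spans that × cos φ = 54931.8 m, so Δλ = -92.88 / 54931.8 × 3600 = -6.087″.

Δλ = -6.09″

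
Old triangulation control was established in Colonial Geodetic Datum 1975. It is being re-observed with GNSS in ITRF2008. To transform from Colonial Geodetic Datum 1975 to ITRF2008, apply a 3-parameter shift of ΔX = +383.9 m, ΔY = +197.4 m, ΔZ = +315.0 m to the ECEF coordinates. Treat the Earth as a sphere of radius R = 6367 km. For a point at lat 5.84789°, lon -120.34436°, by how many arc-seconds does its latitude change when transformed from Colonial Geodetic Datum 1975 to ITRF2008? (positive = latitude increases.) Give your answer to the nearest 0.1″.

sin φ = 0.101888, cos φ = 0.994796, sin λ = -0.863005, cos λ = -0.505196.
North component: ΔN = −sin φ cos λ·ΔX − sin φ sin λ·ΔY + cos φ·ΔZ = −(0.101888)(-0.505196)(383.9) − (0.101888)(-0.863005)(197.4) + (0.994796)(315.0) = 350.48 m.
1° of latitude spans πR/180 = 111125 m, so Δφ = 350.48 / 111125 × 3600 = 11.354″.

Δφ = 11.4″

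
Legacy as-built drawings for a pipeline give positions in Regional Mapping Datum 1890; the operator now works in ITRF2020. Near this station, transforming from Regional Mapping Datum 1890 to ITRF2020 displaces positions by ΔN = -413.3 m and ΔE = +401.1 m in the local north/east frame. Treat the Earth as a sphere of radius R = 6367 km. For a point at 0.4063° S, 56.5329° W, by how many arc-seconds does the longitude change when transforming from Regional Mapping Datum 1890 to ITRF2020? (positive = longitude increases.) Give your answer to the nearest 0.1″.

Δλ = 13.0″

At latitude -0.4063°, cos φ = 0.999975.
One radian of longitude at latitude φ spans R cos φ, so Δλ = ΔE / (R cos φ) = 401.1 / (6367000 × 0.999975) = 6.2998e-05 rad = 12.994″.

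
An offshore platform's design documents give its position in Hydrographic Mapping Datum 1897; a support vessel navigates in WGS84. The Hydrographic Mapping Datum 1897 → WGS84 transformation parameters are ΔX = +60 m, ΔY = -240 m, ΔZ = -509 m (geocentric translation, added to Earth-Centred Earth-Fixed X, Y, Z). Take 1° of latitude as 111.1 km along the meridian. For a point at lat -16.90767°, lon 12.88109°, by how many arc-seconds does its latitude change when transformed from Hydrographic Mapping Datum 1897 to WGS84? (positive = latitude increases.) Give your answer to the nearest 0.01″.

Δφ = -15.73″

sin φ = -0.290830, cos φ = 0.956775, sin λ = 0.222928, cos λ = 0.974835.
North component: ΔN = −sin φ cos λ·ΔX − sin φ sin λ·ΔY + cos φ·ΔZ = −(-0.290830)(0.974835)(60) − (-0.290830)(0.222928)(-240) + (0.956775)(-509) = -485.55 m.
1° of latitude spans 111100 m, so Δφ = -485.55 / 111100 × 3600 = -15.733″.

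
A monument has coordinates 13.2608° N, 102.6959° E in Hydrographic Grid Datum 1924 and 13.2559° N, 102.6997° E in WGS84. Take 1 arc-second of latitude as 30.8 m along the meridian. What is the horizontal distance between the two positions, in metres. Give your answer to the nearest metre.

681 m

Δφ = 13.2559° − 13.2608° = -0.0049°; Δλ = 102.6997° − 102.6959° = +0.0038°.
1° of latitude = 3600 × 30.80 = 110880 m.
ΔN = Δφ × 110880 = -543.3 m; ΔE = Δλ × 110880 × cos(13.2608°) = +0.0038 × 110880 × 0.973336 = 410.1 m.
Distance = √(ΔE² + ΔN²) = √(410.1² + (-543.3)²) = 680.7 m.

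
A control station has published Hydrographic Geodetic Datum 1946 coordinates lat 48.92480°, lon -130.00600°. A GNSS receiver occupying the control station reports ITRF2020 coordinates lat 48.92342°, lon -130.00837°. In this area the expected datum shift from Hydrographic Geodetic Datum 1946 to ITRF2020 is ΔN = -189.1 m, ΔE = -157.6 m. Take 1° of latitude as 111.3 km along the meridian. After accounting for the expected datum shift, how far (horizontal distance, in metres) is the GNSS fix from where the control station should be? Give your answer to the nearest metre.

Observed coordinate differences: Δφ = -0.00138°, Δλ = -0.00237°.
Converting to metres (1° lat = 111300 m, cos φ = 0.657049): observed ΔN = -153.6 m, observed ΔE = -173.3 m.
Subtracting the expected shift leaves a residual of -153.6 − (-189.1) = 35.5 m north and -173.3 − (-157.6) = -15.7 m east.
Residual distance = √(35.5² + (-15.7)²) = 38.8 m.

39 m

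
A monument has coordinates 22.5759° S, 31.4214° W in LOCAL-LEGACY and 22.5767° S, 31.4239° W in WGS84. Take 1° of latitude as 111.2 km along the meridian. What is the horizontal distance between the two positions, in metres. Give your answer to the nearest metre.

272 m

Δφ = -22.5767° − -22.5759° = -0.0008°; Δλ = -31.4239° − -31.4214° = -0.0025°.
ΔN = Δφ × 111200 = -89.0 m; ΔE = Δλ × 111200 × cos(-22.5759°) = -0.0025 × 111200 × 0.923372 = -256.7 m.
Distance = √(ΔE² + ΔN²) = √((-256.7)² + (-89.0)²) = 271.7 m.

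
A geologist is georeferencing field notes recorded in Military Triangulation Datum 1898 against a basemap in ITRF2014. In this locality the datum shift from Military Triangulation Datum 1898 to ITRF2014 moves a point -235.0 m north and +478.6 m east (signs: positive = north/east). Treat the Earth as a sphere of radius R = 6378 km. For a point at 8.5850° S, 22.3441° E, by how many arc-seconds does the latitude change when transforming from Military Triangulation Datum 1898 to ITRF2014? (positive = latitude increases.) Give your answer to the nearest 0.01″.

Δφ = -7.60″

On a sphere of radius R, 1 rad of latitude = R, so Δφ = ΔN / R = -235.0 / 6378000 = -3.6845e-05 rad = -7.600″.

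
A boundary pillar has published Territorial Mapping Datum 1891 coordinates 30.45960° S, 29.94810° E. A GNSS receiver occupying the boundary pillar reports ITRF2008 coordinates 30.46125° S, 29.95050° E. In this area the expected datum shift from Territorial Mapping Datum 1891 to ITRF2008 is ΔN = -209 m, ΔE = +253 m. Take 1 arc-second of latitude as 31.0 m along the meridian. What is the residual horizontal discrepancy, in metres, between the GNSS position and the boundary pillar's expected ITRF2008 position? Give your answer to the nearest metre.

Observed coordinate differences: Δφ = -0.00165°, Δλ = +0.00240°.
Converting to metres (1° lat = 111600 m, cos φ = 0.861987): observed ΔN = -184.1 m, observed ΔE = 230.9 m.
Subtracting the expected shift leaves a residual of -184.1 − (-209) = 24.9 m north and 230.9 − (253) = -22.1 m east.
Residual distance = √(24.9² + (-22.1)²) = 33.3 m.

33 m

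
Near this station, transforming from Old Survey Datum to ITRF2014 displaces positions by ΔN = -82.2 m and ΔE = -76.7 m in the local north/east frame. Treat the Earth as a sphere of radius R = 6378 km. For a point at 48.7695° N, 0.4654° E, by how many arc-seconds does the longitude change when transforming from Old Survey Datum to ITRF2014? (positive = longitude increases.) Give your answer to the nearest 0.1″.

Δλ = -3.8″

At latitude 48.7695°, cos φ = 0.659090.
One radian of longitude at latitude φ spans R cos φ, so Δλ = ΔE / (R cos φ) = -76.7 / (6378000 × 0.659090) = -1.8246e-05 rad = -3.763″.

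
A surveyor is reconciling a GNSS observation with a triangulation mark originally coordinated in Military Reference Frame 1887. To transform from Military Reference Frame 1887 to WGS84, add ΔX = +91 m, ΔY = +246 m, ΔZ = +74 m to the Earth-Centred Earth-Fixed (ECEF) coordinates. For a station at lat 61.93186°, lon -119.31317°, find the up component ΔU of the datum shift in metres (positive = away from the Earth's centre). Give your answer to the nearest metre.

ΔU = -57 m

The local up (radial) axis is (cos φ cos λ, cos φ sin λ, sin φ), giving ΔU = -20.963 − 100.927 + 65.297 = -56.59 m.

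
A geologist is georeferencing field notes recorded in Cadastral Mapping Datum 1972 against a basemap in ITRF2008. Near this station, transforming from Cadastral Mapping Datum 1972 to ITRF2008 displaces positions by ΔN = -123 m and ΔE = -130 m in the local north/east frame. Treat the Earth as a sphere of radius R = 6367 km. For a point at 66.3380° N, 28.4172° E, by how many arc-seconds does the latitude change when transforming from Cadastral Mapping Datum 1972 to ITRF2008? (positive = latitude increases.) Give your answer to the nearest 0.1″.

Δφ = -4.0″

On a sphere of radius R, 1 rad of latitude = R, so Δφ = ΔN / R = -123.0 / 6367000 = -1.9318e-05 rad = -3.985″.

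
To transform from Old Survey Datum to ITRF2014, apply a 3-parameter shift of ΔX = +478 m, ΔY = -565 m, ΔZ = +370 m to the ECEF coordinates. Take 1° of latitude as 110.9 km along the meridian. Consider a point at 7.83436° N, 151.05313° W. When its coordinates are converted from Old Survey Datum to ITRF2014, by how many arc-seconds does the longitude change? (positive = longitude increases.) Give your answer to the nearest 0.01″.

sin φ = 0.136310, cos φ = 0.990666, sin λ = -0.483998, cos λ = -0.875069.
East component: ΔE = −sin λ·ΔX + cos λ·ΔY = −(-0.483998)(478) + (-0.875069)(-565) = 725.77 m.
1° of latitude spans 110900 m; at latitude φ, 1° of longitude spans that × cos φ = 109864.9 m, so Δλ = 725.77 / 109864.9 × 3600 = 23.782″.

Δλ = 23.78″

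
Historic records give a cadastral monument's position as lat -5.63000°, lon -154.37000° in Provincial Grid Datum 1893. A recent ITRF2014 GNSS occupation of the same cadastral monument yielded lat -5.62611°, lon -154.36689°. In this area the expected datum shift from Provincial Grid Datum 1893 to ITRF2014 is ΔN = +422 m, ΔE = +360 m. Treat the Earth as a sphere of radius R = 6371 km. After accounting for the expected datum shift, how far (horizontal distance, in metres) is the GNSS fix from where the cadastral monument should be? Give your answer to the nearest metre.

Observed coordinate differences: Δφ = +0.00389°, Δλ = +0.00311°.
Converting to metres (1° lat = 111195 m, cos φ = 0.995176): observed ΔN = 432.5 m, observed ΔE = 344.1 m.
Subtracting the expected shift leaves a residual of 432.5 − (422) = 10.5 m north and 344.1 − (360) = -15.9 m east.
Residual distance = √(10.5² + (-15.9)²) = 19.0 m.

19 m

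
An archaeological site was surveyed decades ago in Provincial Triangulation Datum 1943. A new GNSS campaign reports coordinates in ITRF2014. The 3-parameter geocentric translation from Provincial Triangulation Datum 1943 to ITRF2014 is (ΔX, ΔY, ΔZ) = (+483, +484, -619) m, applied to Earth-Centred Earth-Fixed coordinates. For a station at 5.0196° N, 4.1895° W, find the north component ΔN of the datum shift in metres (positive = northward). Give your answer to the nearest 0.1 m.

ΔN = -655.7 m

At φ = 5.0196°, λ = -4.1895°: sin φ = 0.087497, cos φ = 0.996165, sin λ = -0.073055, cos λ = 0.997328.
ΔN = −sin φ cos λ·ΔX − sin φ sin λ·ΔY + cos φ·ΔZ = −(0.087497)(0.997328)(483) − (0.087497)(-0.073055)(484) + (0.996165)(-619) = -655.68 m.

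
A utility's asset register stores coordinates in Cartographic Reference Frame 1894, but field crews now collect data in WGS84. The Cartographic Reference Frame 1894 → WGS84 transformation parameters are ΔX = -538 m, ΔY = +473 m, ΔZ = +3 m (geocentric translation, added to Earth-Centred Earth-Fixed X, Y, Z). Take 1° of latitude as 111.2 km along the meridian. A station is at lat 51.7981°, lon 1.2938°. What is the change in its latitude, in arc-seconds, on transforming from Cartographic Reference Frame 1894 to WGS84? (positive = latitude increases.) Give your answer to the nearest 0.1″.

Δφ = 13.5″

sin φ = 0.785836, cos φ = 0.618434, sin λ = 0.022579, cos λ = 0.999745.
North component: ΔN = −sin φ cos λ·ΔX − sin φ sin λ·ΔY + cos φ·ΔZ = −(0.785836)(0.999745)(-538) − (0.785836)(0.022579)(473) + (0.618434)(3) = 416.13 m.
1° of latitude spans 111200 m, so Δφ = 416.13 / 111200 × 3600 = 13.472″.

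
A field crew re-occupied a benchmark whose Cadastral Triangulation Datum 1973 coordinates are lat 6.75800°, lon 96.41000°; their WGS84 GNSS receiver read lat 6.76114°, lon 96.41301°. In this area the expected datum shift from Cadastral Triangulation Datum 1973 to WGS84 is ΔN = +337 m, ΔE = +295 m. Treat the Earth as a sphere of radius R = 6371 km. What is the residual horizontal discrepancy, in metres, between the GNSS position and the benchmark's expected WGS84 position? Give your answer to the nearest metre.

39 m

Observed coordinate differences: Δφ = +0.00314°, Δλ = +0.00301°.
Converting to metres (1° lat = 111195 m, cos φ = 0.993052): observed ΔN = 349.2 m, observed ΔE = 332.4 m.
Subtracting the expected shift leaves a residual of 349.2 − (337) = 12.2 m north and 332.4 − (295) = 37.4 m east.
Residual distance = √(12.2² + 37.4²) = 39.3 m.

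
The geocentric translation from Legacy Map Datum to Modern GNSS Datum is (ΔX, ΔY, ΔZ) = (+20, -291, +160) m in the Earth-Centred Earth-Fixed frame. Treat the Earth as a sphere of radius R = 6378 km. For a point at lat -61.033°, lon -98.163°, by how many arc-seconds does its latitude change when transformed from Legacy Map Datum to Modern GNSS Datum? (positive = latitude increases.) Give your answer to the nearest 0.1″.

sin φ = -0.874899, cos φ = 0.484306, sin λ = -0.989868, cos λ = -0.141990.
North component: ΔN = −sin φ cos λ·ΔX − sin φ sin λ·ΔY + cos φ·ΔZ = −(-0.874899)(-0.141990)(20) − (-0.874899)(-0.989868)(-291) + (0.484306)(160) = 327.02 m.
1° of latitude spans πR/180 = 111317 m, so Δφ = 327.02 / 111317 × 3600 = 10.576″.

Δφ = 10.6″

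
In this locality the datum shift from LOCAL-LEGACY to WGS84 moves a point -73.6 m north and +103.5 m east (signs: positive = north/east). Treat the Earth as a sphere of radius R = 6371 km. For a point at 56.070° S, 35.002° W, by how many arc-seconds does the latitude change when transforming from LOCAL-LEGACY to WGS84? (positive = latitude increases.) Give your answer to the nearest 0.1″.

On a sphere of radius R, 1 rad of latitude = R, so Δφ = ΔN / R = -73.6 / 6371000 = -1.1552e-05 rad = -2.383″.

Δφ = -2.4″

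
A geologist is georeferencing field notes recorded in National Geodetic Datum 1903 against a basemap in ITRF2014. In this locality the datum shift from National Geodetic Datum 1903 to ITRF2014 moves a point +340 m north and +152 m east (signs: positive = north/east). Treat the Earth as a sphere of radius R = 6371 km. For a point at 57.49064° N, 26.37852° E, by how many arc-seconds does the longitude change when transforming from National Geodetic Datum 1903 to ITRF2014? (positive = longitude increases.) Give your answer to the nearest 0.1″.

Δλ = 9.2″

At latitude 57.49064°, cos φ = 0.537437.
One radian of longitude at latitude φ spans R cos φ, so Δλ = ΔE / (R cos φ) = 152.0 / (6371000 × 0.537437) = 4.4392e-05 rad = 9.157″.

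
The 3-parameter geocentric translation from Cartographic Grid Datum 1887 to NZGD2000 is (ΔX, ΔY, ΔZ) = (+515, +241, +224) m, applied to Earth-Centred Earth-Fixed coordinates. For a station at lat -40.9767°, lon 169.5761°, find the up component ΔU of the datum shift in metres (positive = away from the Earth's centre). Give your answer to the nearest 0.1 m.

At φ = -40.9767°, λ = 169.5761°: sin φ = -0.655752, cos φ = 0.754976, sin λ = 0.180929, cos λ = -0.983496.
ΔU = cos φ cos λ·ΔX + cos φ sin λ·ΔY + sin φ·ΔZ = (0.754976)(-0.983496)(515) + (0.754976)(0.180929)(241) + (-0.655752)(224) = -496.36 m.

ΔU = -496.4 m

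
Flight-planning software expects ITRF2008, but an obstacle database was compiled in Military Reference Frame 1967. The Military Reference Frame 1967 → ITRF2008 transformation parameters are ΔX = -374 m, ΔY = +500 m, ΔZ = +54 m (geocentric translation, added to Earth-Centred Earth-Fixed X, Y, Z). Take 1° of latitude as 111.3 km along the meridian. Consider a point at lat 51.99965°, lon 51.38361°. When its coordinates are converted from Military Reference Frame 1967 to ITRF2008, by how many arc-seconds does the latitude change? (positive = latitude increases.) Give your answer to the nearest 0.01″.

Δφ = -2.93″

sin φ = 0.788007, cos φ = 0.615666, sin λ = 0.781342, cos λ = 0.624103.
North component: ΔN = −sin φ cos λ·ΔX − sin φ sin λ·ΔY + cos φ·ΔZ = −(0.788007)(0.624103)(-374) − (0.788007)(0.781342)(500) + (0.615666)(54) = -90.67 m.
1° of latitude spans 111300 m, so Δφ = -90.67 / 111300 × 3600 = -2.933″.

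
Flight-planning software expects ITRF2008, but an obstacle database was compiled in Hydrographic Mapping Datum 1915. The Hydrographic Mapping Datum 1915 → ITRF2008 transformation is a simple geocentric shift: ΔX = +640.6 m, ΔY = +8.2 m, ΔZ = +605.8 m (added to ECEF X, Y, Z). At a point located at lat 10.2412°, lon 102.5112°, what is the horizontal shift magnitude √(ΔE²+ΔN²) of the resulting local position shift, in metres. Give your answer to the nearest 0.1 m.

The local east axis at (φ, λ) is (−sin λ, cos λ, 0), so ΔE = −sin(102.5112°)·640.6 + cos(102.5112°)·8.2 = -627.16 m.
The local north axis is (−sin φ cos λ, −sin φ sin λ, cos φ), giving ΔN = 24.673 − 1.423 + 596.148 = 619.40 m.
Horizontal magnitude = √(ΔE² + ΔN²) = √((-627.16)² + 619.40²) = 881.47 m.

881.5 m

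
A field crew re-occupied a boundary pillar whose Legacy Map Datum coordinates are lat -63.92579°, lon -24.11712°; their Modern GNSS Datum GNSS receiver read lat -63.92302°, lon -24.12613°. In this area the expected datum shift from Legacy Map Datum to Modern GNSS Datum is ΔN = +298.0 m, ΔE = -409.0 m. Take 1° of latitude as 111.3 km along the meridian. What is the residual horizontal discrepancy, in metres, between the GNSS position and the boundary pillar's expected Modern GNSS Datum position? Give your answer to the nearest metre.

Observed coordinate differences: Δφ = +0.00277°, Δλ = -0.00901°.
Converting to metres (1° lat = 111300 m, cos φ = 0.439535): observed ΔN = 308.3 m, observed ΔE = -440.8 m.
Subtracting the expected shift leaves a residual of 308.3 − (298.0) = 10.3 m north and -440.8 − (-409.0) = -31.8 m east.
Residual distance = √(10.3² + (-31.8)²) = 33.4 m.

33 m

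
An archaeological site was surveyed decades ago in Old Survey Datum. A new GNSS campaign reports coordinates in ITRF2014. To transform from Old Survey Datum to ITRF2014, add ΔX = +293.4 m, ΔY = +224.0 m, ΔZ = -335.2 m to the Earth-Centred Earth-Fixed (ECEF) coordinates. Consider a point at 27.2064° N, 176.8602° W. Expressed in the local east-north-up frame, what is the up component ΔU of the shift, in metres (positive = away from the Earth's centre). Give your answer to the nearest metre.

ΔU = -425 m

At φ = 27.2064°, λ = -176.8602°: sin φ = 0.457197, cos φ = 0.889365, sin λ = -0.054772, cos λ = -0.998499.
ΔU = cos φ cos λ·ΔX + cos φ sin λ·ΔY + sin φ·ΔZ = (0.889365)(-0.998499)(293.4) + (0.889365)(-0.054772)(224.0) + (0.457197)(-335.2) = -424.71 m.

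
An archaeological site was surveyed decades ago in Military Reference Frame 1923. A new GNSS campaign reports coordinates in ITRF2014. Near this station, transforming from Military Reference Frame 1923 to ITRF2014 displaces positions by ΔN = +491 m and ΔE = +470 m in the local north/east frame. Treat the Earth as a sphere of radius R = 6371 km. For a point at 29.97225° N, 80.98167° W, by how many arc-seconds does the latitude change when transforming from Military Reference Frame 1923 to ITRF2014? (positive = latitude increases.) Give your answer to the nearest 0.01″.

Δφ = 15.90″

On a sphere of radius R, 1 rad of latitude = R, so Δφ = ΔN / R = 491.0 / 6371000 = 7.7068e-05 rad = 15.896″.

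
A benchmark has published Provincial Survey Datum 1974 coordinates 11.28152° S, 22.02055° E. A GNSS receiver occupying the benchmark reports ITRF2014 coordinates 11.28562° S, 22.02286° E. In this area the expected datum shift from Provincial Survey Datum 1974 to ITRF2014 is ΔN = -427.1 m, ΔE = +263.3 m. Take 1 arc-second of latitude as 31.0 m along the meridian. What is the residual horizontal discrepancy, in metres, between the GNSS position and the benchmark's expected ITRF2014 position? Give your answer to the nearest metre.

Observed coordinate differences: Δφ = -0.00410°, Δλ = +0.00231°.
Converting to metres (1° lat = 111600 m, cos φ = 0.980678): observed ΔN = -457.6 m, observed ΔE = 252.8 m.
Subtracting the expected shift leaves a residual of -457.6 − (-427.1) = -30.5 m north and 252.8 − (263.3) = -10.5 m east.
Residual distance = √((-30.5)² + (-10.5)²) = 32.2 m.

32 m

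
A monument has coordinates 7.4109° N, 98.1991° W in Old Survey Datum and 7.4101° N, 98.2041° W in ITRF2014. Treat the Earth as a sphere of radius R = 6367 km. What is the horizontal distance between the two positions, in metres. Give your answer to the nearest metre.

Δφ = 7.4101° − 7.4109° = -0.0008°; Δλ = -98.2041° − -98.1991° = -0.0050°.
1° along a meridian = πR/180 = 111125 m.
ΔN = Δφ × 111125 = -88.9 m; ΔE = Δλ × 111125 × cos(7.4109°) = -0.0050 × 111125 × 0.991647 = -551.0 m.
Distance = √(ΔE² + ΔN²) = √((-551.0)² + (-88.9)²) = 558.1 m.

558 m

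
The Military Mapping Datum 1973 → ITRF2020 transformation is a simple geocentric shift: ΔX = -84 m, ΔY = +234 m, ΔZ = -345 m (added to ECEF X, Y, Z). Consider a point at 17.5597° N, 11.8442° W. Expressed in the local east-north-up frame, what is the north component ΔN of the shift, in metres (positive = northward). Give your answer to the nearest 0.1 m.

At φ = 17.5597°, λ = -11.8442°: sin φ = 0.301699, cos φ = 0.953403, sin λ = -0.205251, cos λ = 0.978709.
ΔN = −sin φ cos λ·ΔX − sin φ sin λ·ΔY + cos φ·ΔZ = −(0.301699)(0.978709)(-84) − (0.301699)(-0.205251)(234) + (0.953403)(-345) = -289.63 m.

ΔN = -289.6 m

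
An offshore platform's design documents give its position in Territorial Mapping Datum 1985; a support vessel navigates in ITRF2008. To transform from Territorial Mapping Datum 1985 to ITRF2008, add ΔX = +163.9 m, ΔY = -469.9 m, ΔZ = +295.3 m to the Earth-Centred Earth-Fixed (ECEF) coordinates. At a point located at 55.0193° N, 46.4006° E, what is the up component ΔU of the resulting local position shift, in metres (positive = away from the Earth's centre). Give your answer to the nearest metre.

The local up (radial) axis is (cos φ cos λ, cos φ sin λ, sin φ), giving ΔU = 64.799 − 195.089 + 241.953 = 111.66 m.

ΔU = 112 m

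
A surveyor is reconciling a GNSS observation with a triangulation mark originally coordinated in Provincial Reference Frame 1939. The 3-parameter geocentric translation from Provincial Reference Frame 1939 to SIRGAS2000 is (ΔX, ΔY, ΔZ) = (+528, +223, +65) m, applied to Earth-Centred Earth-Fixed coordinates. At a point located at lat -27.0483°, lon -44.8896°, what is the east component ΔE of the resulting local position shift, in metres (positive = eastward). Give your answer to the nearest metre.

The local east axis at (φ, λ) is (−sin λ, cos λ, 0), so ΔE = −sin(-44.8896°)·528 + cos(-44.8896°)·223 = 530.62 m.

ΔE = 531 m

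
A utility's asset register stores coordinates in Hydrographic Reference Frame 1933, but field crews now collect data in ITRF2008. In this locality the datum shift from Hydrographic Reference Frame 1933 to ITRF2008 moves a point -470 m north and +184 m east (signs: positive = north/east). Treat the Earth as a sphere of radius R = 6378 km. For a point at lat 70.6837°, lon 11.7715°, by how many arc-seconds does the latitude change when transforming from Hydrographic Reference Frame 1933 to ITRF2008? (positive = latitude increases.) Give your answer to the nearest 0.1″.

Δφ = -15.2″

On a sphere of radius R, 1 rad of latitude = R, so Δφ = ΔN / R = -470.0 / 6378000 = -7.3691e-05 rad = -15.200″.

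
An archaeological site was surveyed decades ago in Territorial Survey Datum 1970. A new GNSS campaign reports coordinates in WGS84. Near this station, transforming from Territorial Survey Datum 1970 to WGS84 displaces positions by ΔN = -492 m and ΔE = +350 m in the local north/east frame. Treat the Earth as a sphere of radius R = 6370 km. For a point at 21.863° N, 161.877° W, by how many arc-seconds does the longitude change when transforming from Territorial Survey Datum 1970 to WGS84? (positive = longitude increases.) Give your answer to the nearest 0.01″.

At latitude 21.863°, cos φ = 0.928077.
One radian of longitude at latitude φ spans R cos φ, so Δλ = ΔE / (R cos φ) = 350.0 / (6370000 × 0.928077) = 5.9203e-05 rad = 12.212″.

Δλ = 12.21″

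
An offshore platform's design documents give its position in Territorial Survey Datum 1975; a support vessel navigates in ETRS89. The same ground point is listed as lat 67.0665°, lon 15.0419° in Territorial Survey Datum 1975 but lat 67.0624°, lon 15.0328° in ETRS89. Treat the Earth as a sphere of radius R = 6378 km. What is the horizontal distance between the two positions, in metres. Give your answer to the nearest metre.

Δφ = 67.0624° − 67.0665° = -0.0041°; Δλ = 15.0328° − 15.0419° = -0.0091°.
1° along a meridian = πR/180 = 111317 m.
ΔN = Δφ × 111317 = -456.4 m; ΔE = Δλ × 111317 × cos(67.0665°) = -0.0091 × 111317 × 0.389662 = -394.7 m.
Distance = √(ΔE² + ΔN²) = √((-394.7)² + (-456.4)²) = 603.4 m.

603 m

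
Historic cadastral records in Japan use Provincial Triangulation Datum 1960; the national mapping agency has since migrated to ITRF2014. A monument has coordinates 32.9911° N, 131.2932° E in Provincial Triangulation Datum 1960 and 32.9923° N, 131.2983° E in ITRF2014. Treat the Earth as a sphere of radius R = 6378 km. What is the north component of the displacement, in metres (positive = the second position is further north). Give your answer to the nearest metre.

Δφ = 32.9923° − 32.9911° = +0.0012°; Δλ = 131.2983° − 131.2932° = +0.0051°.
1° along a meridian = πR/180 = 111317 m.
ΔN = Δφ × 111317 = 133.6 m; ΔE = Δλ × 111317 × cos(32.9911°) = +0.0051 × 111317 × 0.838755 = 476.2 m.

ΔN = 134 m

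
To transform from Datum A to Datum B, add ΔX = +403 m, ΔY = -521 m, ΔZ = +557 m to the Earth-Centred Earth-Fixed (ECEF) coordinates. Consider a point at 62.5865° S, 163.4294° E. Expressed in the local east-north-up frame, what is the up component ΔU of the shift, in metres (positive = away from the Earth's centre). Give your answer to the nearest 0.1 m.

At φ = -62.5865°, λ = 163.4294°: sin φ = -0.887707, cos φ = 0.460409, sin λ = 0.285197, cos λ = -0.958469.
ΔU = cos φ cos λ·ΔX + cos φ sin λ·ΔY + sin φ·ΔZ = (0.460409)(-0.958469)(403) + (0.460409)(0.285197)(-521) + (-0.887707)(557) = -740.70 m.

ΔU = -740.7 m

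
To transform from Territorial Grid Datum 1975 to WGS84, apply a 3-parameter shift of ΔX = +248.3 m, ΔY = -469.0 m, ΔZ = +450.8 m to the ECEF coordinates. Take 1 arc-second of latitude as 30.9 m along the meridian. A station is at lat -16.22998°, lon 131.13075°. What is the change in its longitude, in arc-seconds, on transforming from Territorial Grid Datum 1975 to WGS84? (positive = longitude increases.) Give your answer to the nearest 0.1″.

sin φ = -0.279494, cos φ = 0.960148, sin λ = 0.753210, cos λ = -0.657780.
East component: ΔE = −sin λ·ΔX + cos λ·ΔY = −(0.753210)(248.3) + (-0.657780)(-469.0) = 121.48 m.
1° of latitude spans 3600 × 30.90 = 111240 m; at latitude φ, 1° of longitude spans that × cos φ = 106806.8 m, so Δλ = 121.48 / 106806.8 × 3600 = 4.094″.

Δλ = 4.1″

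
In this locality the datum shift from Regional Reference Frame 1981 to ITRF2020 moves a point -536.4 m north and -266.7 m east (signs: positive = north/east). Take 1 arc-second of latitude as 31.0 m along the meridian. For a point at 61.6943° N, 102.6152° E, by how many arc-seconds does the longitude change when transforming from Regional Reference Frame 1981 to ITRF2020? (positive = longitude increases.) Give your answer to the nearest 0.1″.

Δλ = -18.1″

At latitude 61.6943°, cos φ = 0.474176.
1″ of longitude at this latitude = 31.00 × cos φ = 14.6994 m, so Δλ = -266.7 / 14.6994 = -18.144″.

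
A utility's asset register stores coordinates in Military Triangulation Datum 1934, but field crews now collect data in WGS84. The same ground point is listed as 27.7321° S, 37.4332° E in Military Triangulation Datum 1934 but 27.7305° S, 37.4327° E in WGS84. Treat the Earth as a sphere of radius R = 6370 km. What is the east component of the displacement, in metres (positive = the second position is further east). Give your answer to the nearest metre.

Δφ = -27.7305° − -27.7321° = +0.0016°; Δλ = 37.4327° − 37.4332° = -0.0005°.
1° along a meridian = πR/180 = 111177 m.
ΔN = Δφ × 111177 = 177.9 m; ΔE = Δλ × 111177 × cos(-27.7321°) = -0.0005 × 111177 × 0.885133 = -49.2 m.

ΔE = -49 m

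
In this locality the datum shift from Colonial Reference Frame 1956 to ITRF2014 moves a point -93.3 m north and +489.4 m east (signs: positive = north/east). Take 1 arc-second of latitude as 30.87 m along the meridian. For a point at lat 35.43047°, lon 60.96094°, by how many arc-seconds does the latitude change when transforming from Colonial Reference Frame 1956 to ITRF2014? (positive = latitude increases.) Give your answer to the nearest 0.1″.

1″ of latitude = 30.87 m, so Δφ = -93.3 / 30.87 = -3.022″.

Δφ = -3.0″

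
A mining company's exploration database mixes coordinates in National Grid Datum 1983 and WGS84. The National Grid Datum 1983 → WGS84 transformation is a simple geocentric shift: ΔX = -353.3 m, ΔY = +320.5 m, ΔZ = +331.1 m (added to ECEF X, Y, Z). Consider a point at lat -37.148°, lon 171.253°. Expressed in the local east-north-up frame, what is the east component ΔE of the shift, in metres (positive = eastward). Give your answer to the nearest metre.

At φ = -37.148°, λ = 171.253°: sin φ = -0.603876, cos φ = 0.797078, sin λ = 0.152072, cos λ = -0.988369.
ΔE = −sin λ·ΔX + cos λ·ΔY = −(0.152072)·(-353.3) + (-0.988369)·(320.5) = -263.05 m.

ΔE = -263 m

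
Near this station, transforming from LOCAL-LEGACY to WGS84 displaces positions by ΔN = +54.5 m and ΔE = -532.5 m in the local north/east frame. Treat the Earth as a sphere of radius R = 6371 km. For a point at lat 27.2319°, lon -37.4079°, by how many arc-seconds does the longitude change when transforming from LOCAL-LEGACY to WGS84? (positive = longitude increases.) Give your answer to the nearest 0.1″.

Δλ = -19.4″

At latitude 27.2319°, cos φ = 0.889162.
One radian of longitude at latitude φ spans R cos φ, so Δλ = ΔE / (R cos φ) = -532.5 / (6371000 × 0.889162) = -9.4001e-05 rad = -19.389″.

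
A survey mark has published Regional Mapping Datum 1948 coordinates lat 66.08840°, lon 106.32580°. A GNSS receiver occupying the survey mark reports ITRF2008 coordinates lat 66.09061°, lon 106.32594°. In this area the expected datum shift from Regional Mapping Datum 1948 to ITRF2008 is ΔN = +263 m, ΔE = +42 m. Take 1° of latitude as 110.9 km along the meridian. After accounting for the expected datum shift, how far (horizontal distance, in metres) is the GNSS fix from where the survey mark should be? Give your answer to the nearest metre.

Observed coordinate differences: Δφ = +0.00221°, Δλ = +0.00014°.
Converting to metres (1° lat = 110900 m, cos φ = 0.405327): observed ΔN = 245.1 m, observed ΔE = 6.3 m.
Subtracting the expected shift leaves a residual of 245.1 − (263) = -17.9 m north and 6.3 − (42) = -35.7 m east.
Residual distance = √((-17.9)² + (-35.7)²) = 39.9 m.

40 m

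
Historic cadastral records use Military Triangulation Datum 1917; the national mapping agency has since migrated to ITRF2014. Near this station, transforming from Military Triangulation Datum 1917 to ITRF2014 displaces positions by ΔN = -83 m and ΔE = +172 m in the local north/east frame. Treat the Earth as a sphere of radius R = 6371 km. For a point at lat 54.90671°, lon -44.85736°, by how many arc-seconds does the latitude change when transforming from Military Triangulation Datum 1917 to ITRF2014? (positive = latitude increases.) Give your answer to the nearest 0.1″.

On a sphere of radius R, 1 rad of latitude = R, so Δφ = ΔN / R = -83.0 / 6371000 = -1.3028e-05 rad = -2.687″.

Δφ = -2.7″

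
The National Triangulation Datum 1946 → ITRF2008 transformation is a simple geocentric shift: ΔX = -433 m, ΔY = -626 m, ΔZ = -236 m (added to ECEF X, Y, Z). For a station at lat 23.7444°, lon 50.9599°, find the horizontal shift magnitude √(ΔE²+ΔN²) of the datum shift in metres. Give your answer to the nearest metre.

The local east axis at (φ, λ) is (−sin λ, cos λ, 0), so ΔE = −sin(50.9599°)·(-433) + cos(50.9599°)·(-626) = -57.98 m.
The local north axis is (−sin φ cos λ, −sin φ sin λ, cos φ), giving ΔN = 109.817 + 195.779 − 216.023 = 89.57 m.
Horizontal magnitude = √(ΔE² + ΔN²) = √((-57.98)² + 89.57²) = 106.70 m.

107 m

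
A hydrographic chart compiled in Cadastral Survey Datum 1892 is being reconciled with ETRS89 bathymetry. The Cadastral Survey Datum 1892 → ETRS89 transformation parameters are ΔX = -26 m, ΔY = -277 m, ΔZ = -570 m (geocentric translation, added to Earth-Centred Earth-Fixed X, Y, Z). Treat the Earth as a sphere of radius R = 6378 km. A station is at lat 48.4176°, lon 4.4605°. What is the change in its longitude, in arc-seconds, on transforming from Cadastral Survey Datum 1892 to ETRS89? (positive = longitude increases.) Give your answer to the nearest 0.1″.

sin φ = 0.748002, cos φ = 0.663696, sin λ = 0.077772, cos λ = 0.996971.
East component: ΔE = −sin λ·ΔX + cos λ·ΔY = −(0.077772)(-26) + (0.996971)(-277) = -274.14 m.
1° of latitude spans πR/180 = 111317 m; at latitude φ, 1° of longitude spans that × cos φ = 73880.8 m, so Δλ = -274.14 / 73880.8 × 3600 = -13.358″.

Δλ = -13.4″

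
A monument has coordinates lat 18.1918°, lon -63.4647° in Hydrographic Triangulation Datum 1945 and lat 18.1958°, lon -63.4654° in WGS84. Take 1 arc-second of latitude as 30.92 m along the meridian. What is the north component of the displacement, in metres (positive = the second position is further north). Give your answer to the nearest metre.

Δφ = 18.1958° − 18.1918° = +0.0040°; Δλ = -63.4654° − -63.4647° = -0.0007°.
1° of latitude = 3600 × 30.92 = 111312 m.
ΔN = Δφ × 111312 = 445.2 m; ΔE = Δλ × 111312 × cos(18.1918°) = -0.0007 × 111312 × 0.950017 = -74.0 m.

ΔN = 445 m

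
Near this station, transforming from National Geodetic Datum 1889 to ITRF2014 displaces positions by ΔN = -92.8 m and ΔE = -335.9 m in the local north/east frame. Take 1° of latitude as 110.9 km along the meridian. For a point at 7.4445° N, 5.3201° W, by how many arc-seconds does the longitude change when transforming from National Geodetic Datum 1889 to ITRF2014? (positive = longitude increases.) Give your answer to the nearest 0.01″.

At latitude 7.4445°, cos φ = 0.991571.
1° of longitude at this latitude = 110.9 × cos φ = 109.97 km, so Δλ = -335.9 / 109965.2 = -0.0030546° = -10.997″.

Δλ = -11.00″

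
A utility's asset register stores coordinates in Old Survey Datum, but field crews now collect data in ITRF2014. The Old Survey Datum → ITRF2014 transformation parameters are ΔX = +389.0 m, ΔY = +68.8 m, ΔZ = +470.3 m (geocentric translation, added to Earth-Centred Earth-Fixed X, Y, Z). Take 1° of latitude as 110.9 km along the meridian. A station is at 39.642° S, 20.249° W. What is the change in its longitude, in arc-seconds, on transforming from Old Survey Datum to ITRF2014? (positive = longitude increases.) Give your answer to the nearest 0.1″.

Δλ = 8.4″

sin φ = -0.637989, cos φ = 0.770046, sin λ = -0.346101, cos λ = 0.938197.
East component: ΔE = −sin λ·ΔX + cos λ·ΔY = −(-0.346101)(389.0) + (0.938197)(68.8) = 199.18 m.
1° of latitude spans 110900 m; at latitude φ, 1° of longitude spans that × cos φ = 85398.1 m, so Δλ = 199.18 / 85398.1 × 3600 = 8.397″.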